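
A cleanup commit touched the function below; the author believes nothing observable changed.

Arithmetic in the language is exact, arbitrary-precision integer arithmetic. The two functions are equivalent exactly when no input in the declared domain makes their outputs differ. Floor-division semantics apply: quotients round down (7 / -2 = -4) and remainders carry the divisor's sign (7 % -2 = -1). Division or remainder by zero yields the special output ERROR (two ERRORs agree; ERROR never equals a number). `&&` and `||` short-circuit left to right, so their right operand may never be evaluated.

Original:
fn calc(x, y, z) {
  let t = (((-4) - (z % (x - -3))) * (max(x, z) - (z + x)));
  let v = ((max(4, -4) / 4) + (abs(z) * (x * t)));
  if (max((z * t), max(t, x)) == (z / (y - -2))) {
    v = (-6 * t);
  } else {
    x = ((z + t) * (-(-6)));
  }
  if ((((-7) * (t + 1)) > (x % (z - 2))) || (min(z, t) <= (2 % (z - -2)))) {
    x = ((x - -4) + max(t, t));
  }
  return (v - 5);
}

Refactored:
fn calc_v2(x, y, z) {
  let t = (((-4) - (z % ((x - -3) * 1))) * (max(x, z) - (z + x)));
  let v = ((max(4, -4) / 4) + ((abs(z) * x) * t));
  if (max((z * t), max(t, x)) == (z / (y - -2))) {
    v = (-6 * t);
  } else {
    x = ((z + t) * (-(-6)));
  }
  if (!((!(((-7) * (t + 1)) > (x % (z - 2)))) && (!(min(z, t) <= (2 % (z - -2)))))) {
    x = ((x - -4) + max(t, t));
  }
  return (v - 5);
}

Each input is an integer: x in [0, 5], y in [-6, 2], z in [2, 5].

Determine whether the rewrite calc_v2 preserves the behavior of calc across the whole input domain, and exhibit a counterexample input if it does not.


Side by side, the visible changes include: constant usage differs, and boolean connective usage differs, and arithmetic usage differs.
One worked example (x=3, y=0, z=3) — calc: t := 21 | v := 190 | (max((z * t), max(t, x)) == (z / (y - -2))): false | x := 144 | ((((-7) * (t + 1)) > (x % (z - 2))) || (min(z, t) <= (2 % (z - -2)))): false | result 185; calc_v2: t := 21 | v := 190 | (max((z * t), max(t, x)) == (z / (y - -2))): false | x := 144 | (!((!(((-7) * (t + 1)) > (x % (z - 2)))) && (!(min(z, t) <= (2 % (z - -2)))))): false | result 185; agreement on 185.
An exhaustive pass over the 216 declared inputs shows identical outputs.
verdict: equivalent


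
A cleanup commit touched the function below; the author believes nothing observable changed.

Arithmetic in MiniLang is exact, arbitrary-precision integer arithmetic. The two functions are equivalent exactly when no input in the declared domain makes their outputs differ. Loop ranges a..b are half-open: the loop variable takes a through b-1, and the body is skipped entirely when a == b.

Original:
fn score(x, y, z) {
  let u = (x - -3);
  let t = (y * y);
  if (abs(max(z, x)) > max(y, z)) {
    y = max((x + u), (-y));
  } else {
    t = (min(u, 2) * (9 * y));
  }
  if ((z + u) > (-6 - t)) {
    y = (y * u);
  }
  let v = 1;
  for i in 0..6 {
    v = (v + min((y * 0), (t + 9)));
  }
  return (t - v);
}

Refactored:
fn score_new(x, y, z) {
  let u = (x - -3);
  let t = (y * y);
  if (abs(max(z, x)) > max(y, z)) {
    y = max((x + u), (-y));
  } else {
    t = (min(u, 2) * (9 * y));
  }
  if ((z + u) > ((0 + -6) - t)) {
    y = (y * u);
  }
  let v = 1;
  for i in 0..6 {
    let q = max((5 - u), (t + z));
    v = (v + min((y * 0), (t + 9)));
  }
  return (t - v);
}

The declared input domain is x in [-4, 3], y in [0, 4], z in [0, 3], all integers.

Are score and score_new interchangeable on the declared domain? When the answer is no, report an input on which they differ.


Reading the diff, among the changes: min/max/abs usage differs; also arithmetic usage differs; also statement counts differ; also local variable names differ; also constant usage differs.
As a probe, take x=2, y=4, z=0: score runs u := 5 | t := 16 | (abs(max(z, x)) > max(y, z)): false | t := 72 | ((z + u) > (-6 - t)): true | y := 20 | v := 1 | iter i=0: | v := 1 | iter i=1: | v := 1 | iter i=2: | v := 1 | iter i=3: | v := 1 | iter i=4: | v := 1 | iter i=5: | v := 1 | result 71; score_new runs u := 5 | t := 16 | (abs(max(z, x)) > max(y, z)): false | t := 72 | ((z + u) > ((0 + -6) - t)): true | y := 20 | v := 1 | iter i=0: | q := 72 | v := 1 | iter i=1: | q := 72 | v := 1 | iter i=2: | q := 72 | v := 1 | iter i=3: | q := 72 | v := 1 | iter i=4: | q := 72 | v := 1 | iter i=5: | q := 72 | v := 1 | result 71; both end at 71.
An exhaustive pass over the 160 declared inputs shows identical outputs.
verdict: equivalent


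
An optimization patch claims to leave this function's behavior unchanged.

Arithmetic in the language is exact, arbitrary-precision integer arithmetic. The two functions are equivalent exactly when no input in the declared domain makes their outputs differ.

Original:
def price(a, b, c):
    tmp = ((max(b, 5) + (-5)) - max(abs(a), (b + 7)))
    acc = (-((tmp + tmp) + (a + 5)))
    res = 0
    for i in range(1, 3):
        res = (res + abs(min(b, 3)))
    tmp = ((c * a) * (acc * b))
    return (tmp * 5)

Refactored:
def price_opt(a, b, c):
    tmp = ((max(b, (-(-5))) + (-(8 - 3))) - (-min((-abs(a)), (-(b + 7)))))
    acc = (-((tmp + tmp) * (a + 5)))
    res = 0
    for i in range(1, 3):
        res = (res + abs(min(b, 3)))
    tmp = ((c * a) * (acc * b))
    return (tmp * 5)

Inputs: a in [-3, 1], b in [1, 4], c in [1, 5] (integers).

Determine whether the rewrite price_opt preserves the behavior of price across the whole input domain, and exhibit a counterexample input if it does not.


These are not equivalent — on a=-3, b=1, c=1 the outputs split (-210 vs -480).
price: tmp = -8; acc = 14; res = 0; [i=1]; res = 1; [i=2]; res = 2; tmp = -42; return -210
price_opt: tmp = -8; acc = 32; res = 0; [i=1]; res = 1; [i=2]; res = 2; tmp = -96; return -480
verdict: not equivalent; witness: a=-3, b=1, c=1


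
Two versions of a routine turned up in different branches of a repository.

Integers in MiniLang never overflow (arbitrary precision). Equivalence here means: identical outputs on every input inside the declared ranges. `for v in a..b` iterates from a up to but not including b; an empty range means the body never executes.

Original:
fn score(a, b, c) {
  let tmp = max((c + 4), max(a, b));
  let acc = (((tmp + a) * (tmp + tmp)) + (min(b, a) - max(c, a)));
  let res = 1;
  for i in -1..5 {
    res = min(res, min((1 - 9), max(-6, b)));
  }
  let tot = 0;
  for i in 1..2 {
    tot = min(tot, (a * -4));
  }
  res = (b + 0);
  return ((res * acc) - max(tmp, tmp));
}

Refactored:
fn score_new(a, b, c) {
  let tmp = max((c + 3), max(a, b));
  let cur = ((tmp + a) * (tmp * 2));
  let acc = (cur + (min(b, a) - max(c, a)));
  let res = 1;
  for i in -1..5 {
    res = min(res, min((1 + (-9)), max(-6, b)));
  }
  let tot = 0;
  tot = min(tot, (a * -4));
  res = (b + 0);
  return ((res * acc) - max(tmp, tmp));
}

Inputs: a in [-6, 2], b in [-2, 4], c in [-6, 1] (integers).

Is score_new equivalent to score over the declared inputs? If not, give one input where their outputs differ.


Run the pair on a=-6, b=-2, c=-5.
score: tmp := -1 | acc := 13 | res := 1 | iter i=-1: | res := -8 | iter i=0: | res := -8 | iter i=1: | res := -8 | iter i=2: | res := -8 | iter i=3: | res := -8 | iter i=4: | res := -8 | tot := 0 | iter i=1: | tot := 0 | res := -2 | result -25
score_new: tmp := -2 | cur := 32 | acc := 31 | res := 1 | iter i=-1: | res := -8 | iter i=0: | res := -8 | iter i=1: | res := -8 | iter i=2: | res := -8 | iter i=3: | res := -8 | iter i=4: | res := -8 | tot := 0 | tot := 0 | res := -2 | result -60
-25 != -60, so the rewrite changes behavior.
verdict: not equivalent; witness: a=-6, b=-2, c=-5


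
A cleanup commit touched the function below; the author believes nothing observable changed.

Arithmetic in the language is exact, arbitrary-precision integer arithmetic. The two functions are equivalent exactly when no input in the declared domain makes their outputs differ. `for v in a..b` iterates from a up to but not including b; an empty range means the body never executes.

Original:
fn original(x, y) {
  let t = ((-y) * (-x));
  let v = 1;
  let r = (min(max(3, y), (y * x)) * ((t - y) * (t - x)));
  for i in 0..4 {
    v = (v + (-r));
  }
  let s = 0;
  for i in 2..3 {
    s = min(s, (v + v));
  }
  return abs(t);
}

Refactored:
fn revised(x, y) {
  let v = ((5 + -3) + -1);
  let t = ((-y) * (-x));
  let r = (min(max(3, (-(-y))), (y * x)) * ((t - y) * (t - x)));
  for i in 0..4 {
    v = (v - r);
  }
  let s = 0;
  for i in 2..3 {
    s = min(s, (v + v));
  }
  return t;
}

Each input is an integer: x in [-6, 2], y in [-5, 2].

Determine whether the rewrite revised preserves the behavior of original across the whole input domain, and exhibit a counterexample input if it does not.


x=-6, y=1 yields 6 from original but -6 from revised.
verdict: not equivalent; witness: x=-6, y=1


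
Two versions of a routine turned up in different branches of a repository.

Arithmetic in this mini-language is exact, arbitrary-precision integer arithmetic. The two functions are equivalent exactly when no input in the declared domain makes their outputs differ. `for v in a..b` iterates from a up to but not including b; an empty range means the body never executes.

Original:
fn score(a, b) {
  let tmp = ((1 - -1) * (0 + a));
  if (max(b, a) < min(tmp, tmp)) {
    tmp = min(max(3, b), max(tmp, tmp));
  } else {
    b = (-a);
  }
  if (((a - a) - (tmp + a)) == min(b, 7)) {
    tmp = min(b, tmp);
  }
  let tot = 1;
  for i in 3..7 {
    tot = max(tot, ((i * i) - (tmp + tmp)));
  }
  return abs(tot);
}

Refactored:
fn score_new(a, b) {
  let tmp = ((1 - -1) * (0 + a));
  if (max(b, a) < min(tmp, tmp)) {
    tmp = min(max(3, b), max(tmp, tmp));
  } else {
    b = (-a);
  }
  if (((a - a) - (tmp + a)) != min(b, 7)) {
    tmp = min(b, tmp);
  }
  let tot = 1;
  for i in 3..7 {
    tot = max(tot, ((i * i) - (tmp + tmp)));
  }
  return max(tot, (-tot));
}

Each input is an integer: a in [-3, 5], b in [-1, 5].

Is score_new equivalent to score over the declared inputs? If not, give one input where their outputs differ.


The rewrite breaks on a=1, b=-1, where the results are 32 and 38.
score: tmp becomes 2; next (max(b, a) < min(tmp, tmp)) evaluates to true; next tmp becomes 2; next (((a - a) - (tmp + a)) == min(b, 7)) evaluates to false; next tot becomes 1; next at i=3:; next tot becomes 5; next at i=4:; next tot becomes 12; next at i=5:; next tot becomes 21; next at i=6:; next tot becomes 32; next final value 32
score_new: tmp becomes 2; next (max(b, a) < min(tmp, tmp)) evaluates to true; next tmp becomes 2; next (((a - a) - (tmp + a)) != min(b, 7)) evaluates to true; next tmp becomes -1; next tot becomes 1; next at i=3:; next tot becomes 11; next at i=4:; next tot becomes 18; next at i=5:; next tot becomes 27; next at i=6:; next tot becomes 38; next final value 38
verdict: not equivalent; witness: a=1, b=-1


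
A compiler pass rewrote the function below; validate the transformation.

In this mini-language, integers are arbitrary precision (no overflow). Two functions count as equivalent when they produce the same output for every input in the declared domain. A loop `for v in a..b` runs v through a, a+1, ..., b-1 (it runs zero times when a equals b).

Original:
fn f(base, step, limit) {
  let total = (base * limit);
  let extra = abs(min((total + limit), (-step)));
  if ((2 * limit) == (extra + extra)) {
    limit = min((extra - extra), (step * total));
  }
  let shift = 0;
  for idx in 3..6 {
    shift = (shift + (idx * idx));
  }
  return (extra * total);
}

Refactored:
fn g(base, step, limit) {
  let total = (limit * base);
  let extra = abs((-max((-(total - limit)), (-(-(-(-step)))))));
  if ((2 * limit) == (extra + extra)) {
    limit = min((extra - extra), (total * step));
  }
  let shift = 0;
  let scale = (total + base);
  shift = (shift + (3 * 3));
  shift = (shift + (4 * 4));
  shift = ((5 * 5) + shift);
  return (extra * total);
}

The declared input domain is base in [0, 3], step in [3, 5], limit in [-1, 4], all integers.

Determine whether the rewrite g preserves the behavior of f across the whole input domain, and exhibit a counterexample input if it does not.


These are not equivalent — on base=3, step=3, limit=-1 the outputs split (-12 vs -9).
f: total=-3, then extra=4, then ((2 * limit) == (extra + extra)) is false, then shift=0, then (idx=3), then shift=9, then (idx=4), then shift=25, then (idx=5), then shift=50, then returns -12
g: total=-3, then extra=3, then ((2 * limit) == (extra + extra)) is false, then shift=0, then scale=0, then shift=9, then shift=25, then shift=50, then returns -9
verdict: not equivalent; witness: base=3, step=3, limit=-1


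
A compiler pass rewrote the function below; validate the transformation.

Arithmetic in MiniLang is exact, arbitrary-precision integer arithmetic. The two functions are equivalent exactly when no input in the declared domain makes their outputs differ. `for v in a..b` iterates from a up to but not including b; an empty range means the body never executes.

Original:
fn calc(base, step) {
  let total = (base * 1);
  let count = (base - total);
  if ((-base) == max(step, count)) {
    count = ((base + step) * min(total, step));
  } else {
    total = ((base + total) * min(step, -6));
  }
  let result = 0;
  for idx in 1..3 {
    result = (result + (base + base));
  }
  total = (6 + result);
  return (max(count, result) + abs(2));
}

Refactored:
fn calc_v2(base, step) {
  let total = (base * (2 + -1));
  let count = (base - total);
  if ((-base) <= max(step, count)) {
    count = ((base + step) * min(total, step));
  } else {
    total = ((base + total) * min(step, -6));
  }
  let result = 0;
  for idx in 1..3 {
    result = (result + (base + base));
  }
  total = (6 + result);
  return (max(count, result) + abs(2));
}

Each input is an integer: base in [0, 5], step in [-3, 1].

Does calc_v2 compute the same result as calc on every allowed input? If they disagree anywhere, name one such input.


Take base=1, step=-3.
calc: total becomes 1; next count becomes 0; next ((-base) == max(step, count)) evaluates to false; next total becomes -12; next result becomes 0; next at idx=1:; next result becomes 2; next at idx=2:; next result becomes 4; next total becomes 10; next final value 6
calc_v2: total becomes 1; next count becomes 0; next ((-base) <= max(step, count)) evaluates to true; next count becomes 6; next result becomes 0; next at idx=1:; next result becomes 2; next at idx=2:; next result becomes 4; next total becomes 10; next final value 8
6 against 8: the behavior changed.
verdict: not equivalent; witness: base=1, step=-3


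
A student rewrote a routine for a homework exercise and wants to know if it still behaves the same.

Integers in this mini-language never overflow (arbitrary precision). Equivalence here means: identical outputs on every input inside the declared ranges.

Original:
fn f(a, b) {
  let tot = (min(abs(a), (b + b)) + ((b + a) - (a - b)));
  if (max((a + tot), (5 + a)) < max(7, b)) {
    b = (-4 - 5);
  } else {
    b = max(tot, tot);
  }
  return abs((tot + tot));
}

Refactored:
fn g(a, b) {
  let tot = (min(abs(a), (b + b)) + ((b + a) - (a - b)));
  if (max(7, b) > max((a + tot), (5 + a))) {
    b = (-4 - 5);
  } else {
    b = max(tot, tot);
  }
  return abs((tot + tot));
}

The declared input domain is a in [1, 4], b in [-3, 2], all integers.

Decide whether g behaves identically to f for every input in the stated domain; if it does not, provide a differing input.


Side by side, the visible changes include: comparison usage differs.
Tracing a=1, b=2: f: tot = 5; (max((a + tot), (5 + a)) < max(7, b)) -> true; b = -9; return 10 | g: tot = 5; (max(7, b) > max((a + tot), (5 + a))) -> true; b = -9; return 10 — matching result 10.
Checked all 24 inputs in the declared domain: the outputs agree on every one.
verdict: equivalent


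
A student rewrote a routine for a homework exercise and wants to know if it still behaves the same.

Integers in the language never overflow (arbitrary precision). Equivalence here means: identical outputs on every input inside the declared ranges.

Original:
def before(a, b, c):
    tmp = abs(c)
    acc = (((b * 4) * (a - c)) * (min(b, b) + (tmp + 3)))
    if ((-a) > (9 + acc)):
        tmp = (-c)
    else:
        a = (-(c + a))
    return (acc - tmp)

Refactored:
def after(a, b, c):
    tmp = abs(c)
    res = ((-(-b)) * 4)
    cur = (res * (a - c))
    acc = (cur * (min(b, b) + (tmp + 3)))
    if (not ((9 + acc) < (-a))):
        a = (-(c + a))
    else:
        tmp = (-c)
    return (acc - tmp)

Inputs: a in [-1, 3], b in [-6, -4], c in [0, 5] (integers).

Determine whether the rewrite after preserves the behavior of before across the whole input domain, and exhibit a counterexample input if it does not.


This is a faithful refactor — local variable names differ, comparison usage differs, boolean connective usage differs, statement counts differ, but the computed results match everywhere.
One worked example (a=3, b=-6, c=1) — before: tmp := 1 | acc := 96 | ((-a) > (9 + acc)): false | a := -4 | result 95; after: tmp := 1 | res := -24 | cur := -48 | acc := 96 | (not ((9 + acc) < (-a))): true | a := -4 | result 95; agreement on 95.
Every one of the 90 inputs gives matching results.
verdict: equivalent


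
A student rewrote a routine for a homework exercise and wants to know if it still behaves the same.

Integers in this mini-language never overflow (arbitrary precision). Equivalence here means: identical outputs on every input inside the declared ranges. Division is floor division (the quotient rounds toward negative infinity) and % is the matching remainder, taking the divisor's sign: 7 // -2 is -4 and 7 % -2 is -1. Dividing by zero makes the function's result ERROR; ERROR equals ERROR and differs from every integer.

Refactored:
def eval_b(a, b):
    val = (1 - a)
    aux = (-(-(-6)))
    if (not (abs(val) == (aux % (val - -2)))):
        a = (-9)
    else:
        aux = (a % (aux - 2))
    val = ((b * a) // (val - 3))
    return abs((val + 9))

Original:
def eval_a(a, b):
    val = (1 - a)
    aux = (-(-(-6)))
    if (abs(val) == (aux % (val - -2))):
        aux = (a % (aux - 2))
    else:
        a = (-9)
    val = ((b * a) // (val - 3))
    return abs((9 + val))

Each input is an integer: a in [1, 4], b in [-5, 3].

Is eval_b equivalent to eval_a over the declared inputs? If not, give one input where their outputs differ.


The two are interchangeable: boolean connective usage differs, and every declared input agrees.
As a probe, take a=2, b=2: eval_a runs val := -1 | aux := -6 | (abs(val) == (aux % (val - -2))): false | a := -9 | val := 4 | result 13; eval_b runs val := -1 | aux := -6 | (not (abs(val) == (aux % (val - -2)))): true | a := -9 | val := 4 | result 13; both end at 13.
Across all 36 domain points the two functions coincide.
verdict: equivalent


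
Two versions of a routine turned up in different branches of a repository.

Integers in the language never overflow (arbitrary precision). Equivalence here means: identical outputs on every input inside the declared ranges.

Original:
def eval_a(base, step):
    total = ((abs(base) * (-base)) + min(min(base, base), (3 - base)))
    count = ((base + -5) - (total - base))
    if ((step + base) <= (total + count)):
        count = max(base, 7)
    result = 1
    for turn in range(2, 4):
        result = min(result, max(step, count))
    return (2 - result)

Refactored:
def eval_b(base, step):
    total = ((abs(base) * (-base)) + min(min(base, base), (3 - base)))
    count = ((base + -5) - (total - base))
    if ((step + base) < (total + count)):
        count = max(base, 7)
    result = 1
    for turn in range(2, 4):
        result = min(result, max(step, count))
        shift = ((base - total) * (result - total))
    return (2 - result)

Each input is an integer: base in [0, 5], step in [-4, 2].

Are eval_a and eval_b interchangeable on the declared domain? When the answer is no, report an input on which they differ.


These are not equivalent — on base=1, step=-4 the outputs split (1 vs 5).
eval_a: total=0, then count=-3, then ((step + base) <= (total + count)) is true, then count=7, then result=1, then (turn=2), then result=1, then (turn=3), then result=1, then returns 1
eval_b: total=0, then count=-3, then ((step + base) < (total + count)) is false, then result=1, then (turn=2), then result=-3, then shift=-3, then (turn=3), then result=-3, then shift=-3, then returns 5
verdict: not equivalent; witness: base=1, step=-4


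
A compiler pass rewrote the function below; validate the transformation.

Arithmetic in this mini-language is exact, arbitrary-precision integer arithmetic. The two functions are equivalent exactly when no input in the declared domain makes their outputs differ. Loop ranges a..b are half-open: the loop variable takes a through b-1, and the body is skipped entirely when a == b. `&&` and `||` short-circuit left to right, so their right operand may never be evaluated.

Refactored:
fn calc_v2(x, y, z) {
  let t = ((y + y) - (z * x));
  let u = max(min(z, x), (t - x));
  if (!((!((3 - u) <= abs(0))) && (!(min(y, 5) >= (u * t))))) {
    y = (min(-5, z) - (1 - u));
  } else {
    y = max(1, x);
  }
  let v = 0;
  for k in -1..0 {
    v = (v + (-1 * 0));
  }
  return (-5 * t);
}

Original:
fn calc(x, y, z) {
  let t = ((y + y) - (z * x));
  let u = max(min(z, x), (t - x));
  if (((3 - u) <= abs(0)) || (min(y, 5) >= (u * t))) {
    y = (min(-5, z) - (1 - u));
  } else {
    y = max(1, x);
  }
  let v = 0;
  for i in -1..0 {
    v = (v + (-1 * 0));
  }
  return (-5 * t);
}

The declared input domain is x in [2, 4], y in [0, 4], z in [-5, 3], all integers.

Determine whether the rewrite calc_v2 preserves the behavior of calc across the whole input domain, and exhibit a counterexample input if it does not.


Behavior is preserved: although local variable names differ; and boolean connective usage differs, the outputs never diverge.
One worked example (x=3, y=2, z=2) — calc: t := -2 | u := 2 | (((3 - u) <= abs(0)) || (min(y, 5) >= (u * t))): true | y := -4 | v := 0 | iter i=-1: | v := 0 | result 10; calc_v2: t := -2 | u := 2 | (!((!((3 - u) <= abs(0))) && (!(min(y, 5) >= (u * t))))): true | y := -4 | v := 0 | iter k=-1: | v := 0 | result 10; agreement on 10.
An exhaustive pass over the 135 declared inputs shows identical outputs.
verdict: equivalent


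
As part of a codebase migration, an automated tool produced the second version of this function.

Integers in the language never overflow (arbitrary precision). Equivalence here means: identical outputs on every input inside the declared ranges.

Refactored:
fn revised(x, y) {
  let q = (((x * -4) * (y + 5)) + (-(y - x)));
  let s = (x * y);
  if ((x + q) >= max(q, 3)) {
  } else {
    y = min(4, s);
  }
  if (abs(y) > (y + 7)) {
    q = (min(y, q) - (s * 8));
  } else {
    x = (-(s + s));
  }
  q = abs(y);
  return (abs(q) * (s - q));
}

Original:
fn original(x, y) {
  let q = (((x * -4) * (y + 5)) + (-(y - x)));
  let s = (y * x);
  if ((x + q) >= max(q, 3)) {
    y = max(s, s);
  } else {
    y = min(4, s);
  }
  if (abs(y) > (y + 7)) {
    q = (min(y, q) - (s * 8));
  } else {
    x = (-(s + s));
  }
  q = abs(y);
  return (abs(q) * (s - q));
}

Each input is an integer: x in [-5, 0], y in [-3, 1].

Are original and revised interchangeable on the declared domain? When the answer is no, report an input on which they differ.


Run the pair on x=0, y=-3.
original: q=3, then s=0, then ((x + q) >= max(q, 3)) is true, then y=0, then (abs(y) > (y + 7)) is false, then x=0, then q=0, then returns 0
revised: q=3, then s=0, then ((x + q) >= max(q, 3)) is true, then (abs(y) > (y + 7)) is false, then x=0, then q=3, then returns -9
0 vs -9 — the two versions disagree here.
verdict: not equivalent; witness: x=0, y=-3


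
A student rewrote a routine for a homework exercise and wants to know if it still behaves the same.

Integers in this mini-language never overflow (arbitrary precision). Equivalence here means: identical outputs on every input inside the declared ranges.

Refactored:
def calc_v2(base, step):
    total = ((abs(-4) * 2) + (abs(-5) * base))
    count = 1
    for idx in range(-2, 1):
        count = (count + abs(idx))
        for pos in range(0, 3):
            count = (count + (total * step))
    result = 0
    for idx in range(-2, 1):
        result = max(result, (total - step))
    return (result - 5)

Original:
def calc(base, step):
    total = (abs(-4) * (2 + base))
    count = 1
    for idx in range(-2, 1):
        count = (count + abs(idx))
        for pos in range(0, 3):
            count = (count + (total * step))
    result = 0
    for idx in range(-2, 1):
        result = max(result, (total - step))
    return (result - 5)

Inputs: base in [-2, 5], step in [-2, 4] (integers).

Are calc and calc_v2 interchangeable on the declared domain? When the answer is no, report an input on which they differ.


base=-2, step=-2 yields -3 from calc but -5 from calc_v2.
verdict: not equivalent; witness: base=-2, step=-2


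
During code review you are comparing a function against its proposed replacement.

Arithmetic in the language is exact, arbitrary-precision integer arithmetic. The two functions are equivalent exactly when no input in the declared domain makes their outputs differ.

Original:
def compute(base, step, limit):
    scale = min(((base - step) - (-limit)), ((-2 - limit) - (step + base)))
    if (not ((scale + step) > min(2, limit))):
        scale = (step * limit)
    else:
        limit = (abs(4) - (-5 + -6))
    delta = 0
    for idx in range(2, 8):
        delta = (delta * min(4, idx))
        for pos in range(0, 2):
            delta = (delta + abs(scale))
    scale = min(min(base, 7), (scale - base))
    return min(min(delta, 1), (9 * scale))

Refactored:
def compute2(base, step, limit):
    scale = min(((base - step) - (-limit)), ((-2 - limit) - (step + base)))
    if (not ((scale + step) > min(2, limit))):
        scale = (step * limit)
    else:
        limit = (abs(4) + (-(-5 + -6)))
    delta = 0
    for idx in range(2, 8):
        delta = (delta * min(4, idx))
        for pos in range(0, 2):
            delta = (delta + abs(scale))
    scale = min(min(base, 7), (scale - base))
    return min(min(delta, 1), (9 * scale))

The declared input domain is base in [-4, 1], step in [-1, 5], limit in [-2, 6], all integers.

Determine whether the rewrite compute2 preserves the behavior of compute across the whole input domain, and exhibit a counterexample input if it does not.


Reading the diff, among the changes: arithmetic usage differs.
Tracing base=-4, step=5, limit=-1: compute: scale becomes -10; next (not ((scale + step) > min(2, limit))) evaluates to true; next scale becomes -5; next delta becomes 0; next at idx=2:; next delta becomes 0; next at pos=0:; next delta becomes 5; next at pos=1:; next delta becomes 10; next at idx=3:; next delta becomes 30; next at pos=0:; next delta becomes 35; next at pos=1:; next delta becomes 40; next at idx=4:; next delta becomes 160; next at pos=0:; next delta becomes 165; next at pos=1:; next delta becomes 170; next at idx=5:; next delta becomes 680; next at pos=0:; next delta becomes 685; next at pos=1:; next delta becomes 690; next at idx=6:; next delta becomes 2760; next at pos=0:; next delta becomes 2765; next at pos=1:; next delta becomes 2770; next at idx=7:; next delta becomes 11080; next at pos=0:; next delta becomes 11085; next at pos=1:; next delta becomes 11090; next scale becomes -4; next final value -36 | compute2: scale becomes -10; next (not ((scale + step) > min(2, limit))) evaluates to true; next scale becomes -5; next delta becomes 0; next at idx=2:; next delta becomes 0; next at pos=0:; next delta becomes 5; next at pos=1:; next delta becomes 10; next at idx=3:; next delta becomes 30; next at pos=0:; next delta becomes 35; next at pos=1:; next delta becomes 40; next at idx=4:; next delta becomes 160; next at pos=0:; next delta becomes 165; next at pos=1:; next delta becomes 170; next at idx=5:; next delta becomes 680; next at pos=0:; next delta becomes 685; next at pos=1:; next delta becomes 690; next at idx=6:; next delta becomes 2760; next at pos=0:; next delta becomes 2765; next at pos=1:; next delta becomes 2770; next at idx=7:; next delta becomes 11080; next at pos=0:; next delta becomes 11085; next at pos=1:; next delta becomes 11090; next scale becomes -4; next final value -36 — matching result -36.
Sweeping the whole domain (378 inputs) finds no disagreement.
verdict: equivalent


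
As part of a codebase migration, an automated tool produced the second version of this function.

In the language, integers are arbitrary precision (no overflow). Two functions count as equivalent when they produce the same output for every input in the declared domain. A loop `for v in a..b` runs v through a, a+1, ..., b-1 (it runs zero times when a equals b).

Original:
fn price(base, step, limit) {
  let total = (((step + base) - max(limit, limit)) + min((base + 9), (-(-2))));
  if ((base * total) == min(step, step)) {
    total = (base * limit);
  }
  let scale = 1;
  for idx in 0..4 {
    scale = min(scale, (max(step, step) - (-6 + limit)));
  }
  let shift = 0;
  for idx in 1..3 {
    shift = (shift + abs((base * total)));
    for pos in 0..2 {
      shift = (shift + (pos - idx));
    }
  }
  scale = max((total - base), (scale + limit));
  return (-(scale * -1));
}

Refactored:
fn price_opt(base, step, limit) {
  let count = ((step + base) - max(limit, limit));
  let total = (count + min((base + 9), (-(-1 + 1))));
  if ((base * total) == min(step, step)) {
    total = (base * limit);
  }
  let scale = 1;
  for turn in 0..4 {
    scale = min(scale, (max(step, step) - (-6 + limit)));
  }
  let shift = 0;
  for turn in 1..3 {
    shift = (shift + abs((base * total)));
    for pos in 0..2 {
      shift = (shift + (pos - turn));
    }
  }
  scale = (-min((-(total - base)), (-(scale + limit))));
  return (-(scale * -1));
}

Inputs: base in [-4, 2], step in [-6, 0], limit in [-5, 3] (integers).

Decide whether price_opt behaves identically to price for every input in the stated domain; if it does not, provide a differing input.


These are not equivalent — on base=-4, step=-6, limit=-5 the outputs split (1 vs -1).
price: total := -3 | ((base * total) == min(step, step)): false | scale := 1 | iter idx=0: | scale := 1 | iter idx=1: | scale := 1 | iter idx=2: | scale := 1 | iter idx=3: | scale := 1 | shift := 0 | iter idx=1: | shift := 12 | iter pos=0: | shift := 11 | iter pos=1: | shift := 11 | iter idx=2: | shift := 23 | iter pos=0: | shift := 21 | iter pos=1: | shift := 20 | scale := 1 | result 1
price_opt: count := -5 | total := -5 | ((base * total) == min(step, step)): false | scale := 1 | iter turn=0: | scale := 1 | iter turn=1: | scale := 1 | iter turn=2: | scale := 1 | iter turn=3: | scale := 1 | shift := 0 | iter turn=1: | shift := 20 | iter pos=0: | shift := 19 | iter pos=1: | shift := 19 | iter turn=2: | shift := 39 | iter pos=0: | shift := 37 | iter pos=1: | shift := 36 | scale := -1 | result -1
verdict: not equivalent; witness: base=-4, step=-6, limit=-5


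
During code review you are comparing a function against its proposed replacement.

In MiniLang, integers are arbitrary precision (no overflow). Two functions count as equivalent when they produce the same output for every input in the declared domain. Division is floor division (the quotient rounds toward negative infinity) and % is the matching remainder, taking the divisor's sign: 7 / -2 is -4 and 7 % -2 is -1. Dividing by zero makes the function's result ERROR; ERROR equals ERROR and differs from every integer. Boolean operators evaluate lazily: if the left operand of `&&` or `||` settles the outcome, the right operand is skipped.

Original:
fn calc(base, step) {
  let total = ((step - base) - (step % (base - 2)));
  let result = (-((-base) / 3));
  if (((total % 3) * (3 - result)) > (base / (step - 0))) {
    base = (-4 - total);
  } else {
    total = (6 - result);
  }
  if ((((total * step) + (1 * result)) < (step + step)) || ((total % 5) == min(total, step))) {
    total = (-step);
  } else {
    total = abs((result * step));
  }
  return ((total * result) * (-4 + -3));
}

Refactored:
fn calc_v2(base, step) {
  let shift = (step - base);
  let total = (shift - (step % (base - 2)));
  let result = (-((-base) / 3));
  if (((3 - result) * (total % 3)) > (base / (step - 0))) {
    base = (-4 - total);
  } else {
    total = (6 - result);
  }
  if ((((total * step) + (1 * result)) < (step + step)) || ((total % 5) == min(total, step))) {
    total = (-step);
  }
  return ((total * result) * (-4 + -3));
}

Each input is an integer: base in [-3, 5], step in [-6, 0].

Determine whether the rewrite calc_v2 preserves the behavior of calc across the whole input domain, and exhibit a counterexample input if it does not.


Consider the input base=-3, step=-6.
calc: total = -2; result = -1; (((total % 3) * (3 - result)) > (base / (step - 0))) -> true; base = -2; ((((total * step) + (1 * result)) < (step + step)) || ((total % 5) == min(total, step))) -> false; total = 6; return 42
calc_v2: shift = -3; total = -2; result = -1; (((3 - result) * (total % 3)) > (base / (step - 0))) -> true; base = -2; ((((total * step) + (1 * result)) < (step + step)) || ((total % 5) == min(total, step))) -> false; return -14
42 != -14, so the rewrite changes behavior.
verdict: not equivalent; witness: base=-3, step=-6


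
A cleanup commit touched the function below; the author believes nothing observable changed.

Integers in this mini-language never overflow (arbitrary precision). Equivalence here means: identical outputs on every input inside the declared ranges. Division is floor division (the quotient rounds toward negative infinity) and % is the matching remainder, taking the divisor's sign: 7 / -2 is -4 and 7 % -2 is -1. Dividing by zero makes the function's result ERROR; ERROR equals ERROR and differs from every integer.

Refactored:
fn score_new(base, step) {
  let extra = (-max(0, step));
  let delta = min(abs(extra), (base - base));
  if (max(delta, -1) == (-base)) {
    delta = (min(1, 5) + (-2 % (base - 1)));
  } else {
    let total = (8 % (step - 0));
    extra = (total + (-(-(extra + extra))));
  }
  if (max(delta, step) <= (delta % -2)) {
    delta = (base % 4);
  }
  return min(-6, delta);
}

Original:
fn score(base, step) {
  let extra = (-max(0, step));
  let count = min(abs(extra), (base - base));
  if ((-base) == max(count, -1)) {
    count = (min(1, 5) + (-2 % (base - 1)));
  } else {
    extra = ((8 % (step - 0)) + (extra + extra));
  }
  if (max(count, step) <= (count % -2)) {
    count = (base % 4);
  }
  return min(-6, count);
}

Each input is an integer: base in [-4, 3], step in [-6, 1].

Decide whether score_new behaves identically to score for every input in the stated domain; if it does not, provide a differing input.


Although statement counts differ; local variable names differ, 64/64 inputs agree.
verdict: equivalent


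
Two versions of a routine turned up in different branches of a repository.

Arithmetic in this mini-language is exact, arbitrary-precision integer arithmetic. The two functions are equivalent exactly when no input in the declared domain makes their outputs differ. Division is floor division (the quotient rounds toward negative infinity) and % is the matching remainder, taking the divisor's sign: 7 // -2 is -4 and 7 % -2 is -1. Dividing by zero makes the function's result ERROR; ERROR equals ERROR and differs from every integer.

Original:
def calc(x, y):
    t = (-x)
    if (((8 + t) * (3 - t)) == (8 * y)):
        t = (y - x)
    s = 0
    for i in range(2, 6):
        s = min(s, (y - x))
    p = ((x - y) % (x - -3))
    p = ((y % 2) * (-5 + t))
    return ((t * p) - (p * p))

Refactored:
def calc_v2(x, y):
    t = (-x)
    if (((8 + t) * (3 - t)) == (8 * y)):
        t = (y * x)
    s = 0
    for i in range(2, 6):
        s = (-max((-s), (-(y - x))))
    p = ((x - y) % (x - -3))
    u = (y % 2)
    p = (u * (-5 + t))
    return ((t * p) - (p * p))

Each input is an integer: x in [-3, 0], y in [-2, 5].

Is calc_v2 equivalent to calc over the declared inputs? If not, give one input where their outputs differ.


Take x=0, y=3.
calc: t=0, then (((8 + t) * (3 - t)) == (8 * y)) is true, then t=3, then s=0, then (i=2), then s=0, then (i=3), then s=0, then (i=4), then s=0, then (i=5), then s=0, then p=0, then p=-2, then returns -10
calc_v2: t=0, then (((8 + t) * (3 - t)) == (8 * y)) is true, then t=0, then s=0, then (i=2), then s=0, then (i=3), then s=0, then (i=4), then s=0, then (i=5), then s=0, then p=0, then u=1, then p=-5, then returns -25
-10 and -25 differ, so these are not the same function on this domain.
verdict: not equivalent; witness: x=0, y=3


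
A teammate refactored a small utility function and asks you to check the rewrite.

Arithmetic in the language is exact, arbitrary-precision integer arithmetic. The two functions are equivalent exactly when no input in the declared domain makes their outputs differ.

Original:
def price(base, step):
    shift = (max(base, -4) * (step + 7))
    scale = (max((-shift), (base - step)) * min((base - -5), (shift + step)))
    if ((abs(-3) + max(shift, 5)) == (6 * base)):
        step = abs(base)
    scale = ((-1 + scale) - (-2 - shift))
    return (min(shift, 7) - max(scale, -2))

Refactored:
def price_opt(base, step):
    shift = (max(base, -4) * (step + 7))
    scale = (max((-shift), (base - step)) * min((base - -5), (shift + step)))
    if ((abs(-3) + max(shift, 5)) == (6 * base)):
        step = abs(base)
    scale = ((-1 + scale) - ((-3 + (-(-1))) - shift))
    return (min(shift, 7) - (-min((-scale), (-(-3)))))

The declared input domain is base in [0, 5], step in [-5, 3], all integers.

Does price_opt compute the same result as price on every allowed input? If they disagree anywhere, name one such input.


Try base=0, step=-5.
price: shift becomes 0; next scale becomes -25; next ((abs(-3) + max(shift, 5)) == (6 * base)) evaluates to false; next scale becomes -24; next final value 2
price_opt: shift becomes 0; next scale becomes -25; next ((abs(-3) + max(shift, 5)) == (6 * base)) evaluates to false; next scale becomes -24; next final value 3
2 against 3: the behavior changed.
verdict: not equivalent; witness: base=0, step=-5


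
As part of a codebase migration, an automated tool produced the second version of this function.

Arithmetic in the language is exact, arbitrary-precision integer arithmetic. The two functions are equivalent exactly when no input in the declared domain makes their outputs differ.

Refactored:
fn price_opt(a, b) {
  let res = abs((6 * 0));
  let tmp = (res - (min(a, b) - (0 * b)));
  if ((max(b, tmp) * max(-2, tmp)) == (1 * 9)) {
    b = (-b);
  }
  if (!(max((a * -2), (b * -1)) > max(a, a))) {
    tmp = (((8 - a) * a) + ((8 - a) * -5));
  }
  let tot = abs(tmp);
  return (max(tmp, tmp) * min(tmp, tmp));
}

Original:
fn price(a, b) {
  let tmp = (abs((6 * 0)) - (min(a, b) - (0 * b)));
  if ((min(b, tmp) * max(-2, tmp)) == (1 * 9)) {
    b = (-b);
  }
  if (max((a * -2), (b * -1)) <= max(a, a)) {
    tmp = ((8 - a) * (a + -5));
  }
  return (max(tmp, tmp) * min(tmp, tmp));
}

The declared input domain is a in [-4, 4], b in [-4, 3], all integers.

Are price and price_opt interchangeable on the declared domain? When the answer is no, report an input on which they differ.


Run the pair on a=0, b=-3.
price: tmp becomes 3; next ((min(b, tmp) * max(-2, tmp)) == (1 * 9)) evaluates to false; next (max((a * -2), (b * -1)) <= max(a, a)) evaluates to false; next final value 9
price_opt: res becomes 0; next tmp becomes 3; next ((max(b, tmp) * max(-2, tmp)) == (1 * 9)) evaluates to true; next b becomes 3; next (!(max((a * -2), (b * -1)) > max(a, a))) evaluates to true; next tmp becomes -40; next tot becomes 40; next final value 1600
9 against 1600: the behavior changed.
verdict: not equivalent; witness: a=0, b=-3


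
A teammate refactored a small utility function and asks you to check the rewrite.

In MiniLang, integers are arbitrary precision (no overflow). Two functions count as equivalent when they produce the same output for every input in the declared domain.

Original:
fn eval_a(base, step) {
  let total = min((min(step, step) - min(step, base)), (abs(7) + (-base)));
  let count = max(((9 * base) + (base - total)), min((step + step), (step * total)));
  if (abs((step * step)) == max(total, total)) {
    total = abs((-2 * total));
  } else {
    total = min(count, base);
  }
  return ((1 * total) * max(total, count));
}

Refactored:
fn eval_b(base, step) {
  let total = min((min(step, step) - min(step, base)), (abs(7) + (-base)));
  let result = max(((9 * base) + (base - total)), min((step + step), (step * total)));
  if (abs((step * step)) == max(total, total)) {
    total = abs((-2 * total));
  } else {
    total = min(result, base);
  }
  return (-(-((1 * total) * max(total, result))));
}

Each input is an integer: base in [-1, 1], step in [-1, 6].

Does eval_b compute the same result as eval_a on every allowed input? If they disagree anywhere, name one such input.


Equivalent — the differences include local variable names differ, yet no declared input distinguishes the two.
Tracing base=-1, step=2: eval_a: total = 3; count = 4; (abs((step * step)) == max(total, total)) -> false; total = -1; return -4 | eval_b: total = 3; result = 4; (abs((step * step)) == max(total, total)) -> false; total = -1; return -4 — matching result -4.
Across all 24 domain points the two functions coincide.
verdict: equivalent
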